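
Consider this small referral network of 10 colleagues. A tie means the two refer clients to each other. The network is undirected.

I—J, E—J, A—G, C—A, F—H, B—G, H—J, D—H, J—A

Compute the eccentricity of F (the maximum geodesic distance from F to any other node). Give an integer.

Distances from F: A:3, B:5, C:4, D:2, E:3, G:4, H:1, I:3, J:2.
The largest is 5 (to B), so the eccentricity of F is 5.

5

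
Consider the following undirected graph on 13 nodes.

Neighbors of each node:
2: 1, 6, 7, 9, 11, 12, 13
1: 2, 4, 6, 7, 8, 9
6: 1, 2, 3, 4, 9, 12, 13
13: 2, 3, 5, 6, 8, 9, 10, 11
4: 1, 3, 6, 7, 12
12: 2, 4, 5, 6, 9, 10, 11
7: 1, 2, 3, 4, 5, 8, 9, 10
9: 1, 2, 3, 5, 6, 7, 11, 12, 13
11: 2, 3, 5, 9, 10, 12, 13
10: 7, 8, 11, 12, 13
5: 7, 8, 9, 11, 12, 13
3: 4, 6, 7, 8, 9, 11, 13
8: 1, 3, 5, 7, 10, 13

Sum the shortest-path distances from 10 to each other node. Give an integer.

19

Distances from 10: 1:2, 2:2, 3:2, 4:2, 5:2, 6:2, 7:1, 8:1, 9:2, 11:1, 12:1, 13:1.
Sum = 2 + 2 + 2 + 2 + 2 + 2 + 1 + 1 + 2 + 1 + 1 + 1 = 19.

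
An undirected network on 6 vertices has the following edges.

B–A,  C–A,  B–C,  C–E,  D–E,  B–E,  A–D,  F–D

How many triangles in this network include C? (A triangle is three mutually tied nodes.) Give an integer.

C's neighbors: A, B, and E.
Neighbor pairs that are themselves tied: C–A–B; C–B–E. Each forms one triangle with C, for 2 in total.

2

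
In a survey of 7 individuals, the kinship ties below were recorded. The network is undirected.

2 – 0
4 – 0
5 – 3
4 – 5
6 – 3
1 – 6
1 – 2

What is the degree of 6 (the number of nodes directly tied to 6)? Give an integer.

6 is directly tied to 1 and 3. That is 2 neighbors, so the degree of 6 is 2.

2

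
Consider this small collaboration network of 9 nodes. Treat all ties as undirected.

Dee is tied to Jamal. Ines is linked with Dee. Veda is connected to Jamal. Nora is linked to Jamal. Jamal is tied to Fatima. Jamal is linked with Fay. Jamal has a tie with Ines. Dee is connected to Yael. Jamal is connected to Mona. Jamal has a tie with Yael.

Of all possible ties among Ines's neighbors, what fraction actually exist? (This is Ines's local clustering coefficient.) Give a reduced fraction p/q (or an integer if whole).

1

Ines's neighbors: Dee and Jamal (k = 2).
Possible neighbor pairs: C(2,2) = 1. Edges among them: Dee–Jamal → e = 1.
Clustering(Ines) = 1/1.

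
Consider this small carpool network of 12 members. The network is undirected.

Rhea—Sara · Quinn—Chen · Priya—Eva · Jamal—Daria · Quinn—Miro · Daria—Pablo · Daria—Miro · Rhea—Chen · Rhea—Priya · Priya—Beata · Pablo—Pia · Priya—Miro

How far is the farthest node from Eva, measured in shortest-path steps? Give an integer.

5

Distances from Eva: Beata:2, Chen:3, Daria:3, Jamal:4, Miro:2, Pablo:4, Pia:5, Priya:1, Quinn:3, Rhea:2, Sara:3.
The largest is 5 (to Pia), so the eccentricity of Eva is 5.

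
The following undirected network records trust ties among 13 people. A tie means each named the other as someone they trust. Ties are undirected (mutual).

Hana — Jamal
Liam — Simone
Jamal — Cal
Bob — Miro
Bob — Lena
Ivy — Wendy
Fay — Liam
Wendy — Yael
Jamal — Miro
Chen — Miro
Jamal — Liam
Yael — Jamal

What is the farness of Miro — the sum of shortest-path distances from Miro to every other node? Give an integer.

Distances from Miro: Bob:1, Cal:2, Chen:1, Fay:3, Hana:2, Ivy:4, Jamal:1, Lena:2, Liam:2, Simone:3, Wendy:3, Yael:2.
Sum = 1 + 2 + 1 + 3 + 2 + 4 + 1 + 2 + 2 + 3 + 3 + 2 = 26.

26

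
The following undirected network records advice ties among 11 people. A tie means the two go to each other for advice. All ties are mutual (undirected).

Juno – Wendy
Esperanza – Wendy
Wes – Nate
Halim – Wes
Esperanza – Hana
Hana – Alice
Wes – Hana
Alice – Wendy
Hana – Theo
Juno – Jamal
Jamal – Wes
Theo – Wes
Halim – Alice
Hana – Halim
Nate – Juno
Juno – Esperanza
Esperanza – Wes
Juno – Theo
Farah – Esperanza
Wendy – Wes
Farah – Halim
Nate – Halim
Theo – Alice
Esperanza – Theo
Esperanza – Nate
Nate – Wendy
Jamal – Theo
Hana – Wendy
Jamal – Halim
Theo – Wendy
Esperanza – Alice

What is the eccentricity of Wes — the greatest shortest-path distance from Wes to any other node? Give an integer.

2

Distances from Wes: Alice:2, Esperanza:1, Farah:2, Halim:1, Hana:1, Jamal:1, Juno:2, Nate:1, Theo:1, Wendy:1.
The largest is 2 (to Juno, Alice, and Farah), so the eccentricity of Wes is 2.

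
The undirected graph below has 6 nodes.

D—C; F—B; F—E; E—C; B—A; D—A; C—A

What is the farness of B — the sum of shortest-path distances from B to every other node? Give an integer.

Distances from B: A:1, C:2, D:2, E:2, F:1.
Sum = 1 + 2 + 2 + 2 + 1 = 8.

8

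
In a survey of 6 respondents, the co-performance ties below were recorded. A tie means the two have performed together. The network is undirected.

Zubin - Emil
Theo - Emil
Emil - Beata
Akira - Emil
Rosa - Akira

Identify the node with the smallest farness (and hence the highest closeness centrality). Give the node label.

Farness (sum of distances to all others) for each node — Akira:8, Beata:10, Emil:6, Rosa:12, Theo:10, Zubin:10.
The smallest farness is 6, for Emil, so Emil has the highest closeness.

Emil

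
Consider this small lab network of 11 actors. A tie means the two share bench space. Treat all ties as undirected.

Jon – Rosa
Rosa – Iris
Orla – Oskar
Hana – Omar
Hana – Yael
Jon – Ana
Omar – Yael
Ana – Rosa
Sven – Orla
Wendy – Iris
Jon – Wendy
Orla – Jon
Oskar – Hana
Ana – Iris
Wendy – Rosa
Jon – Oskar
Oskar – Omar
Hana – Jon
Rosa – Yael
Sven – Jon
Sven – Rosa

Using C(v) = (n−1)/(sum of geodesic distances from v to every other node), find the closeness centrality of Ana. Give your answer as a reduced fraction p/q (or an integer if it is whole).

5/9

Distances from Ana: Hana:2, Iris:1, Jon:1, Omar:3, Orla:2, Oskar:2, Rosa:1, Sven:2, Wendy:2, Yael:2. Sum = 18.
n = 11, so closeness = 10/18 = 5/9.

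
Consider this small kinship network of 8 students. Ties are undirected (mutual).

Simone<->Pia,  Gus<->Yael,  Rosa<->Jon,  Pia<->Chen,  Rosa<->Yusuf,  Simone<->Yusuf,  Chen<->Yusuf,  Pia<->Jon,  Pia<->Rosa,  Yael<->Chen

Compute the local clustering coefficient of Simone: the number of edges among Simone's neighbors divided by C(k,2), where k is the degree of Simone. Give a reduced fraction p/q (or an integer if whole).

Simone's neighbors: Pia and Yusuf (k = 2).
Possible neighbor pairs: C(2,2) = 1. Edges among them: none → e = 0.
Clustering(Simone) = 0/1.

0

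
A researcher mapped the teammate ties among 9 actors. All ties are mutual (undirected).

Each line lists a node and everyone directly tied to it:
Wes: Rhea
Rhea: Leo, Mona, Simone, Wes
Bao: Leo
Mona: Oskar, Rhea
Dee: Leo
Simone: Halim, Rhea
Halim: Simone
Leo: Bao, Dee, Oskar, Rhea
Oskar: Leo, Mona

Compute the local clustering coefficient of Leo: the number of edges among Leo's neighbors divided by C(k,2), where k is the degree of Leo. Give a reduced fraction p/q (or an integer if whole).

Leo's neighbors: Bao, Dee, Oskar, and Rhea (k = 4).
Possible neighbor pairs: C(4,2) = 6. Edges among them: none → e = 0.
Clustering(Leo) = 0/6 = 0.

0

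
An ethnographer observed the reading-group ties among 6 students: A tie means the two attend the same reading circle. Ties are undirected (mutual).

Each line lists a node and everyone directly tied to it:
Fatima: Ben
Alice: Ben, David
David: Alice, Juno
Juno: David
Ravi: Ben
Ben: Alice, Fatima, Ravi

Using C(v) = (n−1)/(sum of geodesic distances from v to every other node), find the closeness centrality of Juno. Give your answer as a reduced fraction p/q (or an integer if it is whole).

5/14

Distances from Juno: Alice:2, Ben:3, David:1, Fatima:4, Ravi:4. Sum = 14.
n = 6, so closeness = 5/14.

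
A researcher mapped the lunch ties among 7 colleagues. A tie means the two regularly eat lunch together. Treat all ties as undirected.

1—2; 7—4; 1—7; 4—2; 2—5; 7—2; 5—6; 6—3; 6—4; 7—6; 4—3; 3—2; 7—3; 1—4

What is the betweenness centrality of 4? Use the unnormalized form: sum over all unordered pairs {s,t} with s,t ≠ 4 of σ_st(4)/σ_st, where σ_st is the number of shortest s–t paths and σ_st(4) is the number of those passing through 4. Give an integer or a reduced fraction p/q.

Pairs whose geodesics pass through 4 — 2–6: 1/4; 1–3: 1/3; 1–6: 1/2.
All other pairs contribute 0.
Summing the contributions gives betweenness(4) = 13/12.

13/12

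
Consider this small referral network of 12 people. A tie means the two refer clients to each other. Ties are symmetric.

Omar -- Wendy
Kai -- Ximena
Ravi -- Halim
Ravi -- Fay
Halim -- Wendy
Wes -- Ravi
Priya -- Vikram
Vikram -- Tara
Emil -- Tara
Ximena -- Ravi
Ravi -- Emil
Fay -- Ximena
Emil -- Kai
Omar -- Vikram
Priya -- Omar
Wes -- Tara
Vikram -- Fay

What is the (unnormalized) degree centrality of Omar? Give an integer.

3

Omar is directly tied to Priya, Vikram, and Wendy. That is 3 neighbors, so the degree of Omar is 3.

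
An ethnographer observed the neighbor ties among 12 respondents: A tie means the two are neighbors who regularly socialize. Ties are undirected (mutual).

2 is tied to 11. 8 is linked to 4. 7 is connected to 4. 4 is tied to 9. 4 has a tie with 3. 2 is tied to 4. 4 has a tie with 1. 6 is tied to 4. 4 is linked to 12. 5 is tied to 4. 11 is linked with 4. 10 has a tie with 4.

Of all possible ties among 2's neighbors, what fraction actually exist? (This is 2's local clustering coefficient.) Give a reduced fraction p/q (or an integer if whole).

2's neighbors: 4 and 11 (k = 2).
Possible neighbor pairs: C(2,2) = 1. Edges among them: 4–11 → e = 1.
Clustering(2) = 1/1.

1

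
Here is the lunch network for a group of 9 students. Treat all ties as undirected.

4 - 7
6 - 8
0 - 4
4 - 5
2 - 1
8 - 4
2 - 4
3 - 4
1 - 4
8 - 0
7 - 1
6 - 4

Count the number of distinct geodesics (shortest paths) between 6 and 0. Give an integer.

2

The shortest distance is 2. The length-2 paths are: 6–4–0; 6–8–0.
That gives 2 distinct shortest paths.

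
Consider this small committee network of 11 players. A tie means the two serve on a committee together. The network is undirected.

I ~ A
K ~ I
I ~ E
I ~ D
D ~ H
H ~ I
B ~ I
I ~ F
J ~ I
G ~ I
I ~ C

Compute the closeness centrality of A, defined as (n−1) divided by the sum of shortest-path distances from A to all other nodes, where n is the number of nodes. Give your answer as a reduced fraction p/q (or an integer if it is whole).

Distances from A: B:2, C:2, D:2, E:2, F:2, G:2, H:2, I:1, J:2, K:2. Sum = 19.
n = 11, so closeness = 10/19.

10/19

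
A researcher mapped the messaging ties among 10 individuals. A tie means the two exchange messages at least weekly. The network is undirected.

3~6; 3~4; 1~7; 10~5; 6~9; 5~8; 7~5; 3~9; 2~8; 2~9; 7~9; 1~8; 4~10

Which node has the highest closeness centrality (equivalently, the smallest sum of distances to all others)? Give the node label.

Farness (sum of distances to all others) for each node — 1:21, 2:18, 3:18, 4:21, 5:17, 6:20, 7:16, 8:18, 9:15, 10:20.
The smallest farness is 15, for 9, so 9 has the highest closeness.

9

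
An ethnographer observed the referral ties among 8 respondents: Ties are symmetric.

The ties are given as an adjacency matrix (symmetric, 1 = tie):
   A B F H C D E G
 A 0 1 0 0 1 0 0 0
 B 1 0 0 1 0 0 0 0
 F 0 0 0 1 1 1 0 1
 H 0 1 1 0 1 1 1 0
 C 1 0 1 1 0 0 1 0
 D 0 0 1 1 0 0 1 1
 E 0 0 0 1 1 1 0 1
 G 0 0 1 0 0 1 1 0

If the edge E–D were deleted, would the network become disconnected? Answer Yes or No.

Even without that edge, E still reaches D via E – H – D, so the network stays connected. Not a bridge.

No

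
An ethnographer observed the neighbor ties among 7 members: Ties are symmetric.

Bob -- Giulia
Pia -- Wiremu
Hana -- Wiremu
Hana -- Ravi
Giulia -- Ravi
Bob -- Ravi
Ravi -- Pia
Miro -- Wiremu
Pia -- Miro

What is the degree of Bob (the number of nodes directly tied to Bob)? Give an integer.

Bob is directly tied to Giulia and Ravi. That is 2 neighbors, so the degree of Bob is 2.

2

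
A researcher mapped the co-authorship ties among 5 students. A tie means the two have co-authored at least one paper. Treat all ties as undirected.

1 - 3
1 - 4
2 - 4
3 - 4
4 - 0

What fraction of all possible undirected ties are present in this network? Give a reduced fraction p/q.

There are 5 edges and 5 nodes, so the maximum possible is C(5,2) = 10.
Density = 5/10 = 1/2.

1/2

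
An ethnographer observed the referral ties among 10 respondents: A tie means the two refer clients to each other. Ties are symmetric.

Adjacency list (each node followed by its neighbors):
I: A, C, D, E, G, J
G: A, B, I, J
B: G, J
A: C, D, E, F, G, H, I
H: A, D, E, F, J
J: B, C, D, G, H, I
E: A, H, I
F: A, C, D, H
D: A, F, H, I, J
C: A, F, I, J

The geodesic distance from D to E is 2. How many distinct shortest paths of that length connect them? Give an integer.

The shortest distance is 2. The length-2 paths are: D–A–E; D–I–E; D–H–E.
That gives 3 distinct shortest paths.

3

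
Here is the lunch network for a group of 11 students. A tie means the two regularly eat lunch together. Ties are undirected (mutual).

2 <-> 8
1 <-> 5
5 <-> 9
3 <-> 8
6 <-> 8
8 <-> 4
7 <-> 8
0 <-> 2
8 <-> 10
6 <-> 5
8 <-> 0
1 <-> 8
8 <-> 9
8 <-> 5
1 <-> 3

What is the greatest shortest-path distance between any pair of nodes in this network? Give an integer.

2

Eccentricity of each node (its greatest distance to any other): 0:2, 1:2, 2:2, 3:2, 4:2, 5:2, 6:2, 7:2, 8:1, 9:2, 10:2.
The maximum eccentricity is 2, realized for instance by the pair 10–6 via 10 – 8 – 6. So the diameter is 2.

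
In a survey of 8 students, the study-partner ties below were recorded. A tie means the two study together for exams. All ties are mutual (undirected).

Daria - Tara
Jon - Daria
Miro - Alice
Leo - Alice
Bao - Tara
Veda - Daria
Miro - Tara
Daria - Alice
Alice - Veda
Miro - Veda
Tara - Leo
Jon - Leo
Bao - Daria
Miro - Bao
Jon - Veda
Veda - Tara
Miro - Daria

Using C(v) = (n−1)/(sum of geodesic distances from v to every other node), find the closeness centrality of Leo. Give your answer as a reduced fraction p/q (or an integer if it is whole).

Distances from Leo: Alice:1, Bao:2, Daria:2, Jon:1, Miro:2, Tara:1, Veda:2. Sum = 11.
n = 8, so closeness = 7/11.

7/11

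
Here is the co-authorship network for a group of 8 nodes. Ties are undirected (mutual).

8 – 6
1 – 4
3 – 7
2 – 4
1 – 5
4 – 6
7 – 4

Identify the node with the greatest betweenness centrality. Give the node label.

Unnormalized betweenness of each node: 1:6, 2:0, 3:0, 4:18, 5:0, 6:6, 7:6, 8:0.
4 has the largest value, 18, making it the main broker — the node through which the most shortest paths run.

4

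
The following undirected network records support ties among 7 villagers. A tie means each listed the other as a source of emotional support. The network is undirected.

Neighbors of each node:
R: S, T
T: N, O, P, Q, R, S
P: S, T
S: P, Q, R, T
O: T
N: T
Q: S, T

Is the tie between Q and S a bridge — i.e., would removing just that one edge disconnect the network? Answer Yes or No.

No

Even without that edge, Q still reaches S via Q – T – S, so the network stays connected. Not a bridge.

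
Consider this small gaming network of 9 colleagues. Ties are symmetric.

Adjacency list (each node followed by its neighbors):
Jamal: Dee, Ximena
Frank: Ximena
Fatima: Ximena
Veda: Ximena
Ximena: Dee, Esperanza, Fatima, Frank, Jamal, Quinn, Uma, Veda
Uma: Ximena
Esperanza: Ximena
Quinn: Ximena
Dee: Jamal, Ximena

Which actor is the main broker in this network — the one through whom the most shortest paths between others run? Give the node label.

Ximena

Unnormalized betweenness of each node: Dee:0, Esperanza:0, Fatima:0, Frank:0, Jamal:0, Quinn:0, Uma:0, Veda:0, Ximena:27.
Ximena has the largest value, 27, making it the main broker — the node through which the most shortest paths run.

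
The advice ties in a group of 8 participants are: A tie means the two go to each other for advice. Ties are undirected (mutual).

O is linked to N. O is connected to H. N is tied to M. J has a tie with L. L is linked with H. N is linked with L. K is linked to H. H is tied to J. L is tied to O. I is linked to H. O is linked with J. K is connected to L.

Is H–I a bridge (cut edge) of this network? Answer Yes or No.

Without the H–I edge there is no alternate route between H and I, so the network disconnects. It is a bridge.

Yes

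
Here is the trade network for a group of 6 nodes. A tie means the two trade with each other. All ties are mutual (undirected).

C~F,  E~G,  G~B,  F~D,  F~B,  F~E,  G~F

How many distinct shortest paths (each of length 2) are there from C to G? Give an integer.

The shortest distance is 2, and the only length-2 path is C–F–G. So there is exactly 1 shortest path.

1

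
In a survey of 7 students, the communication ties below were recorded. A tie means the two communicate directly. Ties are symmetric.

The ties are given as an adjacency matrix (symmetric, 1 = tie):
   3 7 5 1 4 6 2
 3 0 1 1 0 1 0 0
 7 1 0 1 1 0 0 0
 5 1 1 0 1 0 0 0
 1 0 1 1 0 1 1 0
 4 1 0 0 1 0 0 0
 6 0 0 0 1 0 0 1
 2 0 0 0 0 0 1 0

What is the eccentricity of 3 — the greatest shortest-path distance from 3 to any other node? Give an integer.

4

Distances from 3: 1:2, 2:4, 4:1, 5:1, 6:3, 7:1.
The largest is 4 (to 2), so the eccentricity of 3 is 4.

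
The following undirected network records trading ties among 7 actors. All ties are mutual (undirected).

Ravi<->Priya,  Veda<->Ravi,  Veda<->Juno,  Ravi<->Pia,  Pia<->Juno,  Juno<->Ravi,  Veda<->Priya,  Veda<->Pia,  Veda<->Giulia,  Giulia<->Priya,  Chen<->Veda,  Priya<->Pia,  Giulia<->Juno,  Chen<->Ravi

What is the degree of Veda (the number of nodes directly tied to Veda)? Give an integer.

6

Veda is directly tied to Chen, Giulia, Juno, Pia, Priya, and Ravi. That is 6 neighbors, so the degree of Veda is 6.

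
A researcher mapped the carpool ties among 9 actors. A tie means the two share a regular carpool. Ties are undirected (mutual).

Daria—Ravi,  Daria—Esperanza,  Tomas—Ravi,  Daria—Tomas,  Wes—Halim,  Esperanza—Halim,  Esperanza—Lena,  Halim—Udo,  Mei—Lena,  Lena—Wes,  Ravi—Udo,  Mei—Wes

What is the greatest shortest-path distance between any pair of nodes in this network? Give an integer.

Eccentricity of each node (its greatest distance to any other): Daria:3, Esperanza:2, Halim:3, Lena:3, Mei:4, Ravi:4, Tomas:4, Udo:3, Wes:4.
The maximum eccentricity is 4, realized for instance by the pair Wes–Tomas via Wes – Halim – Udo – Ravi – Tomas. So the diameter is 4.

4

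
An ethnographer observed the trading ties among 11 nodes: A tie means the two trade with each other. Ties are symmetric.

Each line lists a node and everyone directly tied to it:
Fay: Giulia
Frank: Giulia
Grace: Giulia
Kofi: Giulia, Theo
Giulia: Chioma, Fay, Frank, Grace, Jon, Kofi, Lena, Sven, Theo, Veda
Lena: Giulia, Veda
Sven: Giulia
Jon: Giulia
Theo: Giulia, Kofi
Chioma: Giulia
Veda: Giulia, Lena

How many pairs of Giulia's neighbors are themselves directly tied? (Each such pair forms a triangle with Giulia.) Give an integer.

2

Giulia's neighbors: Chioma, Fay, Frank, Grace, Jon, Kofi, Lena, Sven, Theo, and Veda.
Neighbor pairs that are themselves tied: Giulia–Kofi–Theo; Giulia–Lena–Veda. Each forms one triangle with Giulia, for 2 in total.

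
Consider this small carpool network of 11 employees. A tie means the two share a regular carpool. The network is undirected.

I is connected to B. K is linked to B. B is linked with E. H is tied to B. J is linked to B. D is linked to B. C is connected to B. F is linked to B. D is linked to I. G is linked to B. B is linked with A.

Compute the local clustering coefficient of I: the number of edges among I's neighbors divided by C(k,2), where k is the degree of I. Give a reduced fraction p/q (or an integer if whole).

I's neighbors: B and D (k = 2).
Possible neighbor pairs: C(2,2) = 1. Edges among them: B–D → e = 1.
Clustering(I) = 1/1.

1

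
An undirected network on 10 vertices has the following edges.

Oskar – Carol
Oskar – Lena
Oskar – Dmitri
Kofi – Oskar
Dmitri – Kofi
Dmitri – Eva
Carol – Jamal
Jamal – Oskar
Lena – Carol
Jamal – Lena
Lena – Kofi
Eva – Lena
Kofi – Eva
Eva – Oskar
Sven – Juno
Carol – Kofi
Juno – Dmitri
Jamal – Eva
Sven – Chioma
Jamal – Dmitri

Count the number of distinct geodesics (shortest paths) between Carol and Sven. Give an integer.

The shortest distance is 4. The length-4 paths are: Carol–Kofi–Dmitri–Juno–Sven; Carol–Oskar–Dmitri–Juno–Sven; Carol–Jamal–Dmitri–Juno–Sven.
That gives 3 distinct shortest paths.

3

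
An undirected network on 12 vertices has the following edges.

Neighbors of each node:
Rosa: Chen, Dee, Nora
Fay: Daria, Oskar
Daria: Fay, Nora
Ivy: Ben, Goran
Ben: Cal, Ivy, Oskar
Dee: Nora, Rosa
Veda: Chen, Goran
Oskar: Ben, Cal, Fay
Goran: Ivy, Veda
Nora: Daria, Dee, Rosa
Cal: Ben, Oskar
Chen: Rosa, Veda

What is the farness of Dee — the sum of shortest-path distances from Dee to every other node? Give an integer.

Distances from Dee: Ben:5, Cal:5, Chen:2, Daria:2, Fay:3, Goran:4, Ivy:5, Nora:1, Oskar:4, Rosa:1, Veda:3.
Sum = 5 + 5 + 2 + 2 + 3 + 4 + 5 + 1 + 4 + 1 + 3 = 35.

35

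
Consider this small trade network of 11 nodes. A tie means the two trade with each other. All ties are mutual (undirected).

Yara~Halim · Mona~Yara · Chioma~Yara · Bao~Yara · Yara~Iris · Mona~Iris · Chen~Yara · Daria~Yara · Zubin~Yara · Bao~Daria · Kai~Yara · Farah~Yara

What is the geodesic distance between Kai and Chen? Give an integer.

2

One shortest route is Kai – Yara – Chen, which uses 2 edges, and Kai and Chen are not directly tied, so nothing shorter exists. So d(Kai,Chen) = 2.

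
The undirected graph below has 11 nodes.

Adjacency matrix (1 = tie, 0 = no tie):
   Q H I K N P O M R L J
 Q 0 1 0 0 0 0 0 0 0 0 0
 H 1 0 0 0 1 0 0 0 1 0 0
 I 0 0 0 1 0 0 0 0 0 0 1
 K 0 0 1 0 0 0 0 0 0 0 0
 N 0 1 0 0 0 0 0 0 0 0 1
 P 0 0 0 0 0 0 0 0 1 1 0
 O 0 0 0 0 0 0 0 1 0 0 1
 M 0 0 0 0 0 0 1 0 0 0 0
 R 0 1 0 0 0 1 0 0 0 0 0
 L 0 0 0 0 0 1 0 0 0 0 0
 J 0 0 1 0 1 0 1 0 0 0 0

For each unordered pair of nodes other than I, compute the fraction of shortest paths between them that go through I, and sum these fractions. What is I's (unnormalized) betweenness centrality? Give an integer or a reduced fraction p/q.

9

Pairs whose geodesics pass through I — Q–K: 1; H–K: 1; K–N: 1; K–P: 1; K–O: 1; K–M: 1; K–R: 1; K–L: 1; K–J: 1.
All other pairs contribute 0.
Summing the contributions gives betweenness(I) = 9.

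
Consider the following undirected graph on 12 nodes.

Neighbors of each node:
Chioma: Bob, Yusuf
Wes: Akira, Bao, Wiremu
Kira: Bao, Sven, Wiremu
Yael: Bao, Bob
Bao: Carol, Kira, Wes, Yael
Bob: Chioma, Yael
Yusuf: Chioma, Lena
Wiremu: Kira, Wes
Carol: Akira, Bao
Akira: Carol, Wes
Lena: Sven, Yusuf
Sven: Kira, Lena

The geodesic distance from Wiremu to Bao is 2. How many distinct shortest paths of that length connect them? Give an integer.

The shortest distance is 2. The length-2 paths are: Wiremu–Wes–Bao; Wiremu–Kira–Bao.
That gives 2 distinct shortest paths.

2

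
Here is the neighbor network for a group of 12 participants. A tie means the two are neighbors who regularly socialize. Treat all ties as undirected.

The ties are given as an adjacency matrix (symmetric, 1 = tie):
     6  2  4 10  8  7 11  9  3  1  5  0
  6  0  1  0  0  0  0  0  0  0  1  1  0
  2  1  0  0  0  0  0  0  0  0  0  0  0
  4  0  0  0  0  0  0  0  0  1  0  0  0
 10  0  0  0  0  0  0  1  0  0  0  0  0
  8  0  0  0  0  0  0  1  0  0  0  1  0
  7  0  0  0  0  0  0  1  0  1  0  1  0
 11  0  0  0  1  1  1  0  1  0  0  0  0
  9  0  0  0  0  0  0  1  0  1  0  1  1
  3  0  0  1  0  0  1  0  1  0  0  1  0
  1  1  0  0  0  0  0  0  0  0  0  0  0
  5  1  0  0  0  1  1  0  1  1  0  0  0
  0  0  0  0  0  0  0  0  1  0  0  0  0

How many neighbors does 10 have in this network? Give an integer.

10 is directly tied to 11. That is 1 neighbor, so the degree of 10 is 1.

1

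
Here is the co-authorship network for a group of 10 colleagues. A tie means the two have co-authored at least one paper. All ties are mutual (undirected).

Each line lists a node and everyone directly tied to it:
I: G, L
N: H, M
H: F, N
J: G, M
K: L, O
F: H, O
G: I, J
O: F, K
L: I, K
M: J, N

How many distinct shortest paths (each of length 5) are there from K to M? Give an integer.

The shortest distance is 5. The length-5 paths are: K–O–F–H–N–M; K–L–I–G–J–M.
That gives 2 distinct shortest paths.

2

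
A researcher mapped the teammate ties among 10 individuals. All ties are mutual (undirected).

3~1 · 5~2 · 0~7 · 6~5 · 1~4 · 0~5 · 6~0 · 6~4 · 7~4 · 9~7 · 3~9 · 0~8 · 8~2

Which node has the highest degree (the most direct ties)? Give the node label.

Degrees — 0:4, 1:2, 2:2, 3:2, 4:3, 5:3, 6:3, 7:3, 8:2, 9:2.
The maximum is 4, attained only by 0.

0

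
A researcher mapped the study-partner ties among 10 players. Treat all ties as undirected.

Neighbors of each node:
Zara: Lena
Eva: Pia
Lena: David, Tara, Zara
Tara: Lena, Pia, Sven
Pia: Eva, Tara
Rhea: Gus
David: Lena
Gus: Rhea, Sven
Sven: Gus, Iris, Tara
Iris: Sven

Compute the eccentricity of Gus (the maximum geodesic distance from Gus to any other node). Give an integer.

Distances from Gus: David:4, Eva:4, Iris:2, Lena:3, Pia:3, Rhea:1, Sven:1, Tara:2, Zara:4.
The largest is 4 (to Zara, David, and Eva), so the eccentricity of Gus is 4.

4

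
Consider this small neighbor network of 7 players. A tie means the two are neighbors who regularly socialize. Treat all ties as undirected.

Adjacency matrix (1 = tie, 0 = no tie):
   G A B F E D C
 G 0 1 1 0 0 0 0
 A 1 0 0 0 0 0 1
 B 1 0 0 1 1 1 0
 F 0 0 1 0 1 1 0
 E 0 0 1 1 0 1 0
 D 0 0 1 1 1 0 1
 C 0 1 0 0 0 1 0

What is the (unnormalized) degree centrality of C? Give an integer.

C is directly tied to A and D. That is 2 neighbors, so the degree of C is 2.

2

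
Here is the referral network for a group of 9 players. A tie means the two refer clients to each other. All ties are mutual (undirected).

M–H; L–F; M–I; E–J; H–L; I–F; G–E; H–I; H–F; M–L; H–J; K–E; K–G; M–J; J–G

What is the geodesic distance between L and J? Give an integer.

2

One shortest route is L – M – J, which uses 2 edges, and L and J are not directly tied, so nothing shorter exists. So d(L,J) = 2.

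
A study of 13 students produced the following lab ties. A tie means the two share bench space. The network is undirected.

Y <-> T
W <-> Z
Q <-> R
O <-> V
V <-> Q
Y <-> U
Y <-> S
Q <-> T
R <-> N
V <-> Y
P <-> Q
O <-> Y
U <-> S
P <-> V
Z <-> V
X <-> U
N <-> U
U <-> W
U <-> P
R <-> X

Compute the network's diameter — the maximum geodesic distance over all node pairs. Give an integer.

3

Eccentricity of each node (its greatest distance to any other): N:3, O:3, P:2, Q:3, R:3, S:3, T:3, U:2, V:3, W:3, X:3, Y:3, Z:3.
The maximum eccentricity is 3, realized for instance by the pair W–O via W – U – Y – O. So the diameter is 3.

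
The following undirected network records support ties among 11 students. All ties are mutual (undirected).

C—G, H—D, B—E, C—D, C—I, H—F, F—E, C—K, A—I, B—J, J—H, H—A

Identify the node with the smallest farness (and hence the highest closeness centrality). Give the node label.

Farness (sum of distances to all others) for each node — A:22, B:30, C:22, D:20, E:30, F:24, G:31, H:18, I:24, J:24, K:31.
The smallest farness is 18, for H, so H has the highest closeness.

H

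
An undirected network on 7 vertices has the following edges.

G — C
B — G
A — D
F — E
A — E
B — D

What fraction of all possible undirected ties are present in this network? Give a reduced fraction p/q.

2/7

There are 6 edges and 7 nodes, so the maximum possible is C(7,2) = 21.
Density = 6/21 = 2/7.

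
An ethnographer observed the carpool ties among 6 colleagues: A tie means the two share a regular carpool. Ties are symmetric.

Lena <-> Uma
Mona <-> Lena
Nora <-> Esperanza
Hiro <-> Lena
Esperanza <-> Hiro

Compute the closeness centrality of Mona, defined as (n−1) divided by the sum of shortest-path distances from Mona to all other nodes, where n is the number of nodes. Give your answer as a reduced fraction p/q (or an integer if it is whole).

5/12

Distances from Mona: Esperanza:3, Hiro:2, Lena:1, Nora:4, Uma:2. Sum = 12.
n = 6, so closeness = 5/12.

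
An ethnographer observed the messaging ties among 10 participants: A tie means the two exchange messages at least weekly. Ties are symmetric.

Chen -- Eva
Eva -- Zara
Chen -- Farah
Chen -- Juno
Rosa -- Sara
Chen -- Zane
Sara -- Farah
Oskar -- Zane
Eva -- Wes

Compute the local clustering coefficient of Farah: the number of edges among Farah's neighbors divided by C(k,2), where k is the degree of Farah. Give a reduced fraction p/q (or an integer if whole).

Farah's neighbors: Chen and Sara (k = 2).
Possible neighbor pairs: C(2,2) = 1. Edges among them: none → e = 0.
Clustering(Farah) = 0/1.

0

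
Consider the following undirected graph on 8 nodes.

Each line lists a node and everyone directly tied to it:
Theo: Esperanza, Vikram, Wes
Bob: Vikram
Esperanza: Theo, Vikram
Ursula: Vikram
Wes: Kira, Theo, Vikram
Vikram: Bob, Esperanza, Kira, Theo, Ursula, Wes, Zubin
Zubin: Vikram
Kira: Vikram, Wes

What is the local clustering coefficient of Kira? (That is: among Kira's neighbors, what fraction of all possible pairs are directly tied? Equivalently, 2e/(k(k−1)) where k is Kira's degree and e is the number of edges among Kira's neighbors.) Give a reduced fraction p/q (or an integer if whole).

1

Kira's neighbors: Vikram and Wes (k = 2).
Possible neighbor pairs: C(2,2) = 1. Edges among them: Vikram–Wes → e = 1.
Clustering(Kira) = 1/1.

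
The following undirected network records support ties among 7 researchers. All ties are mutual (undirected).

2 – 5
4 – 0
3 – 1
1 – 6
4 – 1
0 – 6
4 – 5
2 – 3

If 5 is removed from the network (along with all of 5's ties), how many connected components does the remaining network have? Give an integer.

1

5's neighbors (2 and 4) remain reachable from one another through other ties, so the rest of the network stays in one piece.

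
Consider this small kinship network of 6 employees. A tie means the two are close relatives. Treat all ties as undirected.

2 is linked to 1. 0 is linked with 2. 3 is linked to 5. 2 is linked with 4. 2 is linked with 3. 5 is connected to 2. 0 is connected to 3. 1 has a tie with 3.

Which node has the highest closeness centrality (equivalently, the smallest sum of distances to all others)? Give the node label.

Farness (sum of distances to all others) for each node — 0:8, 1:8, 2:5, 3:6, 4:9, 5:8.
The smallest farness is 5, for 2, so 2 has the highest closeness.

2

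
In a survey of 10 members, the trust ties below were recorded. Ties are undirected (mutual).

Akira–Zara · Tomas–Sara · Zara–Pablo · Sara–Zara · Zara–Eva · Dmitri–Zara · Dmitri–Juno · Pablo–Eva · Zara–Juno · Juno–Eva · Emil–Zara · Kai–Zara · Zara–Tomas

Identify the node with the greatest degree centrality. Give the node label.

Zara

Degrees — Akira:1, Dmitri:2, Emil:1, Eva:3, Juno:3, Kai:1, Pablo:2, Sara:2, Tomas:2, Zara:9.
The maximum is 9, attained only by Zara.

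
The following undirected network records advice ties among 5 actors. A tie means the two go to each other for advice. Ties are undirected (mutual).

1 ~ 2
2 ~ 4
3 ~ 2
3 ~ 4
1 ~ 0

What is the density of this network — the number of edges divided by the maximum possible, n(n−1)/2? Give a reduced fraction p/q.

There are 5 edges and 5 nodes, so the maximum possible is C(5,2) = 10.
Density = 5/10 = 1/2.

1/2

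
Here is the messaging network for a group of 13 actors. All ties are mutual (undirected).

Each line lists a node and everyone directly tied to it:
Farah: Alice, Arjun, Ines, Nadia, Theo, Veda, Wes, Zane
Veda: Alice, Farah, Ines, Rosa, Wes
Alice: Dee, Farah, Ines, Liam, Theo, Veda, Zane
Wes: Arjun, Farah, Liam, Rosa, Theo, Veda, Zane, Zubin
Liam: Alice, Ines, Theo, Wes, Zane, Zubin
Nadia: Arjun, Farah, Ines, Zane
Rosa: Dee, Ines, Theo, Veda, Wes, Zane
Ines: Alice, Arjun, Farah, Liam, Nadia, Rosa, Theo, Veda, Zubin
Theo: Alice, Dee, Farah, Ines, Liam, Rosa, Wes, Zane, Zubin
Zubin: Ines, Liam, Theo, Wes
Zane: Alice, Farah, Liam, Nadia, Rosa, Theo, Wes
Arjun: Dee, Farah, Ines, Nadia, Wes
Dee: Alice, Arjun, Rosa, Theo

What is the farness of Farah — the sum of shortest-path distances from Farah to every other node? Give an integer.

Distances from Farah: Alice:1, Arjun:1, Dee:2, Ines:1, Liam:2, Nadia:1, Rosa:2, Theo:1, Veda:1, Wes:1, Zane:1, Zubin:2.
Sum = 1 + 1 + 2 + 1 + 2 + 1 + 2 + 1 + 1 + 1 + 1 + 2 = 16.

16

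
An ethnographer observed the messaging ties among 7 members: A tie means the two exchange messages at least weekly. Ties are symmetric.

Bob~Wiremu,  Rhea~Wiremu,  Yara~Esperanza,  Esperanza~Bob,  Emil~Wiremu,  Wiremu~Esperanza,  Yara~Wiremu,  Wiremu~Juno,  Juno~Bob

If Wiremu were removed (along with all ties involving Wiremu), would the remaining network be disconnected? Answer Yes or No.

Removing Wiremu leaves {Rhea} with no path to {Bob, Esperanza, Juno, and Yara}, so the network splits into 3 components. Wiremu is a cut vertex.

Yes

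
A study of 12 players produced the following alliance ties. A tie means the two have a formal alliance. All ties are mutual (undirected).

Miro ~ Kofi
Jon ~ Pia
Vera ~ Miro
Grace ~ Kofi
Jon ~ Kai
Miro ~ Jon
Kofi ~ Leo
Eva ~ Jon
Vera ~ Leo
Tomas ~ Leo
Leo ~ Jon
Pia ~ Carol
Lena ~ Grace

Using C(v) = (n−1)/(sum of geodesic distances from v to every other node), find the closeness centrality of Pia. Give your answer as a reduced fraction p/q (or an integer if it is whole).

Distances from Pia: Carol:1, Eva:2, Grace:4, Jon:1, Kai:2, Kofi:3, Lena:5, Leo:2, Miro:2, Tomas:3, Vera:3. Sum = 28.
n = 12, so closeness = 11/28.

11/28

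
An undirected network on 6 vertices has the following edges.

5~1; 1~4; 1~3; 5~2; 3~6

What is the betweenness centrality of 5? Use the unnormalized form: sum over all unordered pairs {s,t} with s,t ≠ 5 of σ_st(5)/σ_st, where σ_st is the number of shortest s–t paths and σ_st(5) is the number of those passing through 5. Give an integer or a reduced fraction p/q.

4

Pairs whose geodesics pass through 5 — 3–2: 1; 6–2: 1; 2–4: 1; 2–1: 1.
All other pairs contribute 0.
Summing the contributions gives betweenness(5) = 4.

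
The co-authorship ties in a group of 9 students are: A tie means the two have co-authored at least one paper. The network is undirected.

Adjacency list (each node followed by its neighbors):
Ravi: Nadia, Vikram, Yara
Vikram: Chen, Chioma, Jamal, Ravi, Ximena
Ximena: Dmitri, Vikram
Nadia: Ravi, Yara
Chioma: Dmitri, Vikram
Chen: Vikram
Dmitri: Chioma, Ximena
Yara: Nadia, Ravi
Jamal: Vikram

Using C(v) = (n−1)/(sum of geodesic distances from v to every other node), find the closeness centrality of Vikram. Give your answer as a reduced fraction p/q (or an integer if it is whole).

8/11

Distances from Vikram: Chen:1, Chioma:1, Dmitri:2, Jamal:1, Nadia:2, Ravi:1, Ximena:1, Yara:2. Sum = 11.
n = 9, so closeness = 8/11.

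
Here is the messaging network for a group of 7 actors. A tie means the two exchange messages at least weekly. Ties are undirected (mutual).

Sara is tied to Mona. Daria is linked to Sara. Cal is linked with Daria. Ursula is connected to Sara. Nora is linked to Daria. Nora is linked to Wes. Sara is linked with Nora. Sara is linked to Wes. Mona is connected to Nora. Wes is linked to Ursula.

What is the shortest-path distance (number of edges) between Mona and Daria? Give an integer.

2

One shortest route is Mona – Sara – Daria, which uses 2 edges, and Mona and Daria are not directly tied, so nothing shorter exists. So d(Mona,Daria) = 2.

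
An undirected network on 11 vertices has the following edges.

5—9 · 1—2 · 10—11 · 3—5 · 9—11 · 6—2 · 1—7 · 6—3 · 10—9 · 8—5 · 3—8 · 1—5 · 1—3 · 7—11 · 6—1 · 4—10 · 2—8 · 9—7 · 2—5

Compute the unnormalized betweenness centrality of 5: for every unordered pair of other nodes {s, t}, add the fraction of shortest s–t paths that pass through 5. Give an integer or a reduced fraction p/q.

76/5

Pairs whose geodesics pass through 5 — 7–8: 2/4; 9–8: 1; 9–1: 1/2; 9–3: 1; 9–2: 1; 9–6: 3/4; 4–8: 1; 4–1: 1/3; 4–3: 1; 4–2: 1; 4–6: 3/5; 11–8: 1; 11–3: 1/2; 11–2: 1/2 … (+7 more pairs).
All other pairs contribute 0.
Summing the contributions gives betweenness(5) = 76/5.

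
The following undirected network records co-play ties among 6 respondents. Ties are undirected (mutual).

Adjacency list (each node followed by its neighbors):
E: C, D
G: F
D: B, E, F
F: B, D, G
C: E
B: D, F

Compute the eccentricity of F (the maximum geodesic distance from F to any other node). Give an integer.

3

Distances from F: B:1, C:3, D:1, E:2, G:1.
The largest is 3 (to C), so the eccentricity of F is 3.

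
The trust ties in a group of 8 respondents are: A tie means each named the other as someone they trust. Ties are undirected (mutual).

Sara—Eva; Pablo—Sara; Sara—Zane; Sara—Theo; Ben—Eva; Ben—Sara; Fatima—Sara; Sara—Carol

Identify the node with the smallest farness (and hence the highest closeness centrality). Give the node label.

Farness (sum of distances to all others) for each node — Ben:12, Carol:13, Eva:12, Fatima:13, Pablo:13, Sara:7, Theo:13, Zane:13.
The smallest farness is 7, for Sara, so Sara has the highest closeness.

Sara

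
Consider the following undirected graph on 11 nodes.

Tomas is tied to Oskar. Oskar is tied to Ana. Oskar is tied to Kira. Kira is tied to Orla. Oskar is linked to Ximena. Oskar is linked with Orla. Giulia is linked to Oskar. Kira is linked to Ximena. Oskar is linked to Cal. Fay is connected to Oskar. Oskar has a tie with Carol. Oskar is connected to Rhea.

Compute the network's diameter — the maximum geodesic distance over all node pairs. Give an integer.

Eccentricity of each node (its greatest distance to any other): Ana:2, Cal:2, Carol:2, Fay:2, Giulia:2, Kira:2, Orla:2, Oskar:1, Rhea:2, Tomas:2, Ximena:2.
The maximum eccentricity is 2, realized for instance by the pair Rhea–Fay via Rhea – Oskar – Fay. So the diameter is 2.

2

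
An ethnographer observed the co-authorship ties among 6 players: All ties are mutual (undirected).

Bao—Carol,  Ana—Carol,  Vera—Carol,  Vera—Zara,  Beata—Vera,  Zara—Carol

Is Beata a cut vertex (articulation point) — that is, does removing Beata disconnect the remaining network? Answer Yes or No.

No

Even without Beata, every remaining node can still reach every other (the residual graph is connected), so Beata is not a cut vertex.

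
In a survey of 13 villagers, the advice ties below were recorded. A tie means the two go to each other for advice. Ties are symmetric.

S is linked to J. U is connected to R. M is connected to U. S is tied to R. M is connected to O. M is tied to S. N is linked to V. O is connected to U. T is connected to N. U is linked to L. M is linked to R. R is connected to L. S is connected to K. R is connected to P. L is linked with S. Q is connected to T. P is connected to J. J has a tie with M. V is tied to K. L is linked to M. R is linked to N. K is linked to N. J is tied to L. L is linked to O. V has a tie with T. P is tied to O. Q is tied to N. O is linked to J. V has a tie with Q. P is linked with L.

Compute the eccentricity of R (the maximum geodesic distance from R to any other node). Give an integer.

2

Distances from R: J:2, K:2, L:1, M:1, N:1, O:2, P:1, Q:2, S:1, T:2, U:1, V:2.
The largest is 2 (to J, O, K, Q, V, and T), so the eccentricity of R is 2.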